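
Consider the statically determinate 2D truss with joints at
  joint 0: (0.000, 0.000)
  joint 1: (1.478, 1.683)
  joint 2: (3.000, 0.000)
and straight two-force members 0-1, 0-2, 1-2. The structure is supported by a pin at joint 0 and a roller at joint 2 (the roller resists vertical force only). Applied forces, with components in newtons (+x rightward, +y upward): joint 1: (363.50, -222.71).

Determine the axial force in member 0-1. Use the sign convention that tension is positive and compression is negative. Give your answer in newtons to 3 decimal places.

121.023

N=3 nodes, M=3 members, R=3 reactions → 2N=6, M+R=6
member 0 (0-1): L=2.2399, (cx,cy)=(0.6599,0.7514)
member 1 (0-2): L=3.0000, (cx,cy)=(1.0000,0.0000)
member 2 (1-2): L=2.2691, (cx,cy)=(0.6707,-0.7417)
solve A·x = −loads:
  F[0-1] = +121.0234 N (tension)
  F[0-2] = +283.6412 N (tension)
  F[1-2] = -422.8779 N (compression)
  Rx@0 = -363.5000 N
  Ry@0 = -90.9353 N
  Ry@2 = +313.6453 N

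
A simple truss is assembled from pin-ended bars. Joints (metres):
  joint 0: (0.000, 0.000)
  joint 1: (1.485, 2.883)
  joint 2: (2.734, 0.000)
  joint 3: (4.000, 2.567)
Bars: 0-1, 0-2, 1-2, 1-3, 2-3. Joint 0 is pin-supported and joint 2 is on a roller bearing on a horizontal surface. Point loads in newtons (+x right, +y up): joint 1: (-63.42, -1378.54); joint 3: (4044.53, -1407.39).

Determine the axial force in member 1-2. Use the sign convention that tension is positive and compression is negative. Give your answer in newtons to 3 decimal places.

N=4 nodes, M=5 members, R=3 reactions → 2N=8, M+R=8
member 0 (0-1): L=3.2430, (cx,cy)=(0.4579,0.8890)
member 1 (0-2): L=2.7340, (cx,cy)=(1.0000,0.0000)
member 2 (1-2): L=3.1419, (cx,cy)=(0.3975,-0.9176)
member 3 (1-3): L=2.5348, (cx,cy)=(0.9922,-0.1247)
member 4 (2-3): L=2.8622, (cx,cy)=(0.4423,0.8969)
solve A·x = −loads:
  F[0-1] = +4221.0855 N (tension)
  F[0-2] = +2048.2231 N (tension)
  F[1-2] = -6202.9013 N (compression)
  F[1-3] = +4497.2117 N (tension)
  F[2-3] = -944.1177 N (compression)
  Rx@0 = -3981.1100 N
  Ry@0 = -3752.5340 N
  Ry@2 = +6538.4640 N

-6202.901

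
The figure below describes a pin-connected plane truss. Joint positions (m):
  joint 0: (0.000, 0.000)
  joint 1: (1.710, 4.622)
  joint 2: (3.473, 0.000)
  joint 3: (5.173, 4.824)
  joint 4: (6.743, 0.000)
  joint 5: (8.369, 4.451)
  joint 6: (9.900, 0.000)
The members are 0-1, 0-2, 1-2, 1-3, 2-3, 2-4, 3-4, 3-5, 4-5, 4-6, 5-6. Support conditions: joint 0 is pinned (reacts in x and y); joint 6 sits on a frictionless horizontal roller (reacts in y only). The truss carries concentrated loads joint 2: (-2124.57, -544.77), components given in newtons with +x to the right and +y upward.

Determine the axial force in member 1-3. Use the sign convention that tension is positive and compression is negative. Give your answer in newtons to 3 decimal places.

N=7 nodes, M=11 members, R=3 reactions → 2N=14, M+R=14
member 0 (0-1): L=4.9282, (cx,cy)=(0.3470,0.9379)
member 1 (0-2): L=3.4730, (cx,cy)=(1.0000,0.0000)
member 2 (1-2): L=4.9468, (cx,cy)=(0.3564,-0.9343)
member 3 (1-3): L=3.4689, (cx,cy)=(0.9983,0.0582)
member 4 (2-3): L=5.1148, (cx,cy)=(0.3324,0.9431)
member 5 (2-4): L=3.2700, (cx,cy)=(1.0000,0.0000)
member 6 (3-4): L=5.0731, (cx,cy)=(0.3095,-0.9509)
member 7 (3-5): L=3.2177, (cx,cy)=(0.9933,-0.1159)
member 8 (4-5): L=4.7387, (cx,cy)=(0.3431,0.9393)
member 9 (4-6): L=3.1570, (cx,cy)=(1.0000,0.0000)
member 10 (5-6): L=4.7069, (cx,cy)=(0.3253,-0.9456)
solve A·x = −loads:
  F[0-1] = -377.0884 N (compression)
  F[0-2] = -1993.7264 N (compression)
  F[1-2] = +362.2853 N (tension)
  F[1-3] = -260.4005 N (compression)
  F[2-3] = +218.7071 N (tension)
  F[2-4] = +187.2669 N (tension)
  F[3-4] = -185.0201 N (compression)
  F[3-5] = -130.8896 N (compression)
  F[4-5] = +187.3088 N (tension)
  F[4-6] = +65.7356 N (tension)
  F[5-6] = -202.0992 N (compression)
  Rx@0 = +2124.5700 N
  Ry@0 = +353.6603 N
  Ry@6 = +191.1097 N

-260.400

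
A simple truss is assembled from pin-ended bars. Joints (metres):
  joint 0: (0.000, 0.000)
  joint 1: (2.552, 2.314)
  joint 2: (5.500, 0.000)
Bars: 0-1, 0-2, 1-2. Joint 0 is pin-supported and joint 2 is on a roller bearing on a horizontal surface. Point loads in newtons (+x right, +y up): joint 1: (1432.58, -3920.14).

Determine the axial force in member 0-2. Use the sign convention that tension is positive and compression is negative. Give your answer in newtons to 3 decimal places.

3085.170

N=3 nodes, M=3 members, R=3 reactions → 2N=6, M+R=6
member 0 (0-1): L=3.4449, (cx,cy)=(0.7408,0.6717)
member 1 (0-2): L=5.5000, (cx,cy)=(1.0000,0.0000)
member 2 (1-2): L=3.7477, (cx,cy)=(0.7866,-0.6174)
solve A·x = −loads:
  F[0-1] = -2230.7995 N (compression)
  F[0-2] = +3085.1705 N (tension)
  F[1-2] = -3922.0868 N (compression)
  Rx@0 = -1432.5800 N
  Ry@0 = +1498.4696 N
  Ry@2 = +2421.6704 N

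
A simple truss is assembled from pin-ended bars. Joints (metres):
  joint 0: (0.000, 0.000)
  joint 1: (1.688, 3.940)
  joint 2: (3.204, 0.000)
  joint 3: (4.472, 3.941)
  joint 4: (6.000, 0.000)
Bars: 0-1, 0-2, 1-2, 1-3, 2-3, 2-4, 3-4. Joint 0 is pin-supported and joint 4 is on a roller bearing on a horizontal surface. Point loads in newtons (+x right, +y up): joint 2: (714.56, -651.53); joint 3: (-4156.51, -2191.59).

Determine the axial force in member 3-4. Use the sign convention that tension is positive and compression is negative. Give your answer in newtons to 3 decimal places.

803.061

N=5 nodes, M=7 members, R=3 reactions → 2N=10, M+R=10
member 0 (0-1): L=4.2864, (cx,cy)=(0.3938,0.9192)
member 1 (0-2): L=3.2040, (cx,cy)=(1.0000,0.0000)
member 2 (1-2): L=4.2216, (cx,cy)=(0.3591,-0.9333)
member 3 (1-3): L=2.7840, (cx,cy)=(1.0000,0.0004)
member 4 (2-3): L=4.1400, (cx,cy)=(0.3063,0.9519)
member 5 (2-4): L=2.7960, (cx,cy)=(1.0000,0.0000)
member 6 (3-4): L=4.2269, (cx,cy)=(0.3615,-0.9324)
solve A·x = −loads:
  F[0-1] = -3907.6354 N (compression)
  F[0-2] = -1903.0971 N (compression)
  F[1-2] = +3847.4613 N (tension)
  F[1-3] = -2920.4997 N (compression)
  F[2-3] = -3087.6856 N (compression)
  F[2-4] = -290.3054 N (compression)
  F[3-4] = +803.0611 N (tension)
  Rx@0 = +3441.9500 N
  Ry@0 = +3591.8722 N
  Ry@4 = -748.7522 N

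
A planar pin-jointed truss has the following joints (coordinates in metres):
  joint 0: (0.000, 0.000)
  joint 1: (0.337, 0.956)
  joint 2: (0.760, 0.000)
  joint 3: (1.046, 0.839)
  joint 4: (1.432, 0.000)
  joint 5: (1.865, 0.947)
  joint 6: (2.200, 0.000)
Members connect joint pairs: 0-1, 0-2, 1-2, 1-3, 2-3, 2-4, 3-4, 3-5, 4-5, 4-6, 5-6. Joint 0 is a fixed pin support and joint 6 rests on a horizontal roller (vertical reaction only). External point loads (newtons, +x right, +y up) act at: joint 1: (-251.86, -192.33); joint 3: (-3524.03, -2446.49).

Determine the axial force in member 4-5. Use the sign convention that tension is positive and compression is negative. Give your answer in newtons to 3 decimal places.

N=7 nodes, M=11 members, R=3 reactions → 2N=14, M+R=14
member 0 (0-1): L=1.0137, (cx,cy)=(0.3325,0.9431)
member 1 (0-2): L=0.7600, (cx,cy)=(1.0000,0.0000)
member 2 (1-2): L=1.0454, (cx,cy)=(0.4046,-0.9145)
member 3 (1-3): L=0.7186, (cx,cy)=(0.9867,-0.1628)
member 4 (2-3): L=0.8864, (cx,cy)=(0.3227,0.9465)
member 5 (2-4): L=0.6720, (cx,cy)=(1.0000,0.0000)
member 6 (3-4): L=0.9235, (cx,cy)=(0.4180,-0.9085)
member 7 (3-5): L=0.8261, (cx,cy)=(0.9914,0.1307)
member 8 (4-5): L=1.0413, (cx,cy)=(0.4158,0.9094)
member 9 (4-6): L=0.7680, (cx,cy)=(1.0000,0.0000)
member 10 (5-6): L=1.0045, (cx,cy)=(0.3335,-0.9428)
solve A·x = −loads:
  F[0-1] = -3074.4255 N (compression)
  F[0-2] = -2753.7700 N (compression)
  F[1-2] = +3343.5130 N (tension)
  F[1-3] = -2151.8572 N (compression)
  F[2-3] = -3230.3439 N (compression)
  F[2-4] = -358.6138 N (compression)
  F[3-4] = +319.6565 N (tension)
  F[3-5] = +226.9583 N (tension)
  F[4-5] = -319.3129 N (compression)
  F[4-6] = -92.2312 N (compression)
  F[5-6] = +276.5579 N (tension)
  Rx@0 = +3775.8900 N
  Ry@0 = +2899.5453 N
  Ry@6 = -260.7253 N

-319.313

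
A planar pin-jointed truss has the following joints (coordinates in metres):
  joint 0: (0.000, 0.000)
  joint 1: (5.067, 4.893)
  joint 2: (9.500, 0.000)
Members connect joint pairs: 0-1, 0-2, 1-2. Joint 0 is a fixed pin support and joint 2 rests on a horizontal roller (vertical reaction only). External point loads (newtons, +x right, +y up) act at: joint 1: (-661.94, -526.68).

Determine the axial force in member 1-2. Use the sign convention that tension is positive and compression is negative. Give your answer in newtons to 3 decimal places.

80.989

N=3 nodes, M=3 members, R=3 reactions → 2N=6, M+R=6
member 0 (0-1): L=7.0439, (cx,cy)=(0.7194,0.6946)
member 1 (0-2): L=9.5000, (cx,cy)=(1.0000,0.0000)
member 2 (1-2): L=6.6025, (cx,cy)=(0.6714,-0.7411)
solve A·x = −loads:
  F[0-1] = -844.6000 N (compression)
  F[0-2] = -54.3769 N (compression)
  F[1-2] = +80.9888 N (tension)
  Rx@0 = +661.9400 N
  Ry@0 = +586.6995 N
  Ry@2 = -60.0195 N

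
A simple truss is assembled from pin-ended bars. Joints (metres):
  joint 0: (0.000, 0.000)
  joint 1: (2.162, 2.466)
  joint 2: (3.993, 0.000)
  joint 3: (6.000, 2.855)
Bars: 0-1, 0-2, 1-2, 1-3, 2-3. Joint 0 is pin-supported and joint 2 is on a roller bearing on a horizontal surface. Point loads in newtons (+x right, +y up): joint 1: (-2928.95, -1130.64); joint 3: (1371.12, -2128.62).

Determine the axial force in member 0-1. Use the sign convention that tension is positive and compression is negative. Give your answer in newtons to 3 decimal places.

-368.464

N=4 nodes, M=5 members, R=3 reactions → 2N=8, M+R=8
member 0 (0-1): L=3.2795, (cx,cy)=(0.6592,0.7519)
member 1 (0-2): L=3.9930, (cx,cy)=(1.0000,0.0000)
member 2 (1-2): L=3.0714, (cx,cy)=(0.5961,-0.8029)
member 3 (1-3): L=3.8577, (cx,cy)=(0.9949,0.1008)
member 4 (2-3): L=3.4899, (cx,cy)=(0.5751,0.8181)
solve A·x = −loads:
  F[0-1] = -368.4645 N (compression)
  F[0-2] = -1314.9241 N (compression)
  F[1-2] = -673.3848 N (compression)
  F[1-3] = +3103.2925 N (tension)
  F[2-3] = -2984.4668 N (compression)
  Rx@0 = +1557.8300 N
  Ry@0 = +277.0610 N
  Ry@2 = +2982.1990 N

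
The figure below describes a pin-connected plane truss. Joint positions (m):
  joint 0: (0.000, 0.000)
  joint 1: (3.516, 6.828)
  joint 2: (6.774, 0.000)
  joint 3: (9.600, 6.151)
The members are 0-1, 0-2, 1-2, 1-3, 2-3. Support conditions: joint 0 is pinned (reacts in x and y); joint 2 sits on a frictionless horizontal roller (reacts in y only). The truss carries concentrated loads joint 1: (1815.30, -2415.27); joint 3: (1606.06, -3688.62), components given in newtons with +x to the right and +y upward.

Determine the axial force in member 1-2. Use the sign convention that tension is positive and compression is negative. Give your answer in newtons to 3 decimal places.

N=4 nodes, M=5 members, R=3 reactions → 2N=8, M+R=8
member 0 (0-1): L=7.6801, (cx,cy)=(0.4578,0.8891)
member 1 (0-2): L=6.7740, (cx,cy)=(1.0000,0.0000)
member 2 (1-2): L=7.5655, (cx,cy)=(0.4306,-0.9025)
member 3 (1-3): L=6.1216, (cx,cy)=(0.9939,-0.1106)
member 4 (2-3): L=6.7691, (cx,cy)=(0.4175,0.9087)
solve A·x = −loads:
  F[0-1] = +4122.7228 N (tension)
  F[0-2] = +1533.9490 N (tension)
  F[1-2] = -7124.4848 N (compression)
  F[1-3] = +3159.5914 N (tension)
  F[2-3] = -3674.7540 N (compression)
  Rx@0 = -3421.3600 N
  Ry@0 = -3665.3135 N
  Ry@2 = +9769.2035 N

-7124.485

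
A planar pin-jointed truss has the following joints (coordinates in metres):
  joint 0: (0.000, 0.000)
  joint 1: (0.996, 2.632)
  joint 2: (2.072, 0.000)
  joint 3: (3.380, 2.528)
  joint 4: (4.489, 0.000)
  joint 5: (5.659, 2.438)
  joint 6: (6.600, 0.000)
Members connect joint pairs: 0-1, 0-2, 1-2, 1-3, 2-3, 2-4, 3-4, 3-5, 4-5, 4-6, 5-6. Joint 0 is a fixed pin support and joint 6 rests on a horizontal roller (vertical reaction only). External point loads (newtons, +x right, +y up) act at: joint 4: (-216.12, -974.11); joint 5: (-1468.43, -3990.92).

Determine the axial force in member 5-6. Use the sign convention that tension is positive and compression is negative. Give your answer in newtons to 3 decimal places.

N=7 nodes, M=11 members, R=3 reactions → 2N=14, M+R=14
member 0 (0-1): L=2.8141, (cx,cy)=(0.3539,0.9353)
member 1 (0-2): L=2.0720, (cx,cy)=(1.0000,0.0000)
member 2 (1-2): L=2.8434, (cx,cy)=(0.3784,-0.9256)
member 3 (1-3): L=2.3863, (cx,cy)=(0.9990,-0.0436)
member 4 (2-3): L=2.8463, (cx,cy)=(0.4595,0.8882)
member 5 (2-4): L=2.4170, (cx,cy)=(1.0000,0.0000)
member 6 (3-4): L=2.7606, (cx,cy)=(0.4017,-0.9158)
member 7 (3-5): L=2.2808, (cx,cy)=(0.9992,-0.0395)
member 8 (4-5): L=2.7042, (cx,cy)=(0.4327,0.9016)
member 9 (4-6): L=2.1110, (cx,cy)=(1.0000,0.0000)
member 10 (5-6): L=2.6133, (cx,cy)=(0.3601,-0.9329)
solve A·x = −loads:
  F[0-1] = -1521.4856 N (compression)
  F[0-2] = -1146.0572 N (compression)
  F[1-2] = +1591.0802 N (tension)
  F[1-3] = -1141.6642 N (compression)
  F[2-3] = -1658.2202 N (compression)
  F[2-4] = +218.0440 N (tension)
  F[3-4] = +1664.7984 N (tension)
  F[3-5] = -2573.3990 N (compression)
  F[4-5] = -610.5457 N (compression)
  F[4-6] = +1367.1228 N (tension)
  F[5-6] = -3796.7044 N (compression)
  Rx@0 = +1684.5500 N
  Ry@0 = +1423.0052 N
  Ry@6 = +3542.0248 N

-3796.704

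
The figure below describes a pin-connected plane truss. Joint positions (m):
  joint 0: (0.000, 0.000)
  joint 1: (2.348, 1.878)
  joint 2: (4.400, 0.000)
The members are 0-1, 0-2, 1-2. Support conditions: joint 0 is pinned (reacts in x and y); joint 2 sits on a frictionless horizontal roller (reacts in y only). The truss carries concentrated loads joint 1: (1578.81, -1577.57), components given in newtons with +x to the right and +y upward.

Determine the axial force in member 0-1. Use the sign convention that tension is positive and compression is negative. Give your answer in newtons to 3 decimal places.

N=3 nodes, M=3 members, R=3 reactions → 2N=6, M+R=6
member 0 (0-1): L=3.0067, (cx,cy)=(0.7809,0.6246)
member 1 (0-2): L=4.4000, (cx,cy)=(1.0000,0.0000)
member 2 (1-2): L=2.7817, (cx,cy)=(0.7377,-0.6751)
solve A·x = −loads:
  F[0-1] = -99.0315 N (compression)
  F[0-2] = +1656.1471 N (tension)
  F[1-2] = -2245.0413 N (compression)
  Rx@0 = -1578.8100 N
  Ry@0 = +61.8565 N
  Ry@2 = +1515.7135 N

-99.032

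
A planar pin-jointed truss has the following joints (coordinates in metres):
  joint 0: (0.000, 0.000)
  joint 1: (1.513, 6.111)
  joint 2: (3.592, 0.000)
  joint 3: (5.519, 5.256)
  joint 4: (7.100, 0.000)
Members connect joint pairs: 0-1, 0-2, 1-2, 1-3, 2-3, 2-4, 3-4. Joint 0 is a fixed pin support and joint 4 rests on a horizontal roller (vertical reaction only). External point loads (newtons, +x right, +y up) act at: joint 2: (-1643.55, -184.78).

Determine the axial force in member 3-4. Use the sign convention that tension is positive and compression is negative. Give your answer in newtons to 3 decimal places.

N=5 nodes, M=7 members, R=3 reactions → 2N=10, M+R=10
member 0 (0-1): L=6.2955, (cx,cy)=(0.2403,0.9707)
member 1 (0-2): L=3.5920, (cx,cy)=(1.0000,0.0000)
member 2 (1-2): L=6.4550, (cx,cy)=(0.3221,-0.9467)
member 3 (1-3): L=4.0962, (cx,cy)=(0.9780,-0.2087)
member 4 (2-3): L=5.5981, (cx,cy)=(0.3442,0.9389)
member 5 (2-4): L=3.5080, (cx,cy)=(1.0000,0.0000)
member 6 (3-4): L=5.4886, (cx,cy)=(0.2880,-0.9576)
solve A·x = −loads:
  F[0-1] = -94.0535 N (compression)
  F[0-2] = -1620.9461 N (compression)
  F[1-2] = +109.4810 N (tension)
  F[1-3] = -59.1685 N (compression)
  F[2-3] = +86.4138 N (tension)
  F[2-4] = +28.1196 N (tension)
  F[3-4] = -97.6207 N (compression)
  Rx@0 = +1643.5500 N
  Ry@0 = +91.2969 N
  Ry@4 = +93.4831 N

-97.621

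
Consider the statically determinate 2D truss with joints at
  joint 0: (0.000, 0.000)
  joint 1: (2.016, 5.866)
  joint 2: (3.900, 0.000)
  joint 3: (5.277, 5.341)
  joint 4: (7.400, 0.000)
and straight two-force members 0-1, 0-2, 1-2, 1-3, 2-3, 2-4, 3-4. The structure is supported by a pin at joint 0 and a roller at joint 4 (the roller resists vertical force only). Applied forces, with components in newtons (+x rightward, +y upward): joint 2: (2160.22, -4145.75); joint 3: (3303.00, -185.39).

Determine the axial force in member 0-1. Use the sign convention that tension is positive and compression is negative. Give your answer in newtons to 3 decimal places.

N=5 nodes, M=7 members, R=3 reactions → 2N=10, M+R=10
member 0 (0-1): L=6.2028, (cx,cy)=(0.3250,0.9457)
member 1 (0-2): L=3.9000, (cx,cy)=(1.0000,0.0000)
member 2 (1-2): L=6.1611, (cx,cy)=(0.3058,-0.9521)
member 3 (1-3): L=3.3030, (cx,cy)=(0.9873,-0.1589)
member 4 (2-3): L=5.5157, (cx,cy)=(0.2497,0.9683)
member 5 (2-4): L=3.5000, (cx,cy)=(1.0000,0.0000)
member 6 (3-4): L=5.7475, (cx,cy)=(0.3694,-0.9293)
solve A·x = −loads:
  F[0-1] = +391.1861 N (tension)
  F[0-2] = +5336.0780 N (tension)
  F[1-2] = -432.4180 N (compression)
  F[1-3] = +262.7103 N (tension)
  F[2-3] = +4706.4843 N (tension)
  F[2-4] = +1868.6407 N (tension)
  F[3-4] = -5058.8582 N (compression)
  Rx@0 = -5463.2200 N
  Ry@0 = -369.9480 N
  Ry@4 = +4701.0880 N

391.186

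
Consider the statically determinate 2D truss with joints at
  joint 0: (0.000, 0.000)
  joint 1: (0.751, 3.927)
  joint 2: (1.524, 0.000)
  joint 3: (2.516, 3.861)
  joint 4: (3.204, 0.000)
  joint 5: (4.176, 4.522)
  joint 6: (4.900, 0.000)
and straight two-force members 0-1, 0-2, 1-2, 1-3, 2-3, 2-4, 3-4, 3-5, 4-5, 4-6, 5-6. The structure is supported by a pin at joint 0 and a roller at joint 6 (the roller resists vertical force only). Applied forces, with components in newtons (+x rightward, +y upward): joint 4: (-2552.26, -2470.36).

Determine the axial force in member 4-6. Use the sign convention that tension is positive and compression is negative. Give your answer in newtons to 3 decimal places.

258.622

N=7 nodes, M=11 members, R=3 reactions → 2N=14, M+R=14
member 0 (0-1): L=3.9982, (cx,cy)=(0.1878,0.9822)
member 1 (0-2): L=1.5240, (cx,cy)=(1.0000,0.0000)
member 2 (1-2): L=4.0024, (cx,cy)=(0.1931,-0.9812)
member 3 (1-3): L=1.7662, (cx,cy)=(0.9993,-0.0374)
member 4 (2-3): L=3.9864, (cx,cy)=(0.2488,0.9685)
member 5 (2-4): L=1.6800, (cx,cy)=(1.0000,0.0000)
member 6 (3-4): L=3.9218, (cx,cy)=(0.1754,-0.9845)
member 7 (3-5): L=1.7868, (cx,cy)=(0.9291,0.3699)
member 8 (4-5): L=4.6253, (cx,cy)=(0.2101,0.9777)
member 9 (4-6): L=1.6960, (cx,cy)=(1.0000,0.0000)
member 10 (5-6): L=4.5796, (cx,cy)=(0.1581,-0.9874)
solve A·x = −loads:
  F[0-1] = -870.5424 N (compression)
  F[0-2] = -2388.7407 N (compression)
  F[1-2] = +884.1951 N (tension)
  F[1-3] = -334.5230 N (compression)
  F[2-3] = -895.7241 N (compression)
  F[2-4] = -1995.0732 N (compression)
  F[3-4] = +600.5419 N (tension)
  F[3-5] = -713.1327 N (compression)
  F[4-5] = +1922.0520 N (tension)
  F[4-6] = +258.6215 N (tension)
  F[5-6] = -1635.8854 N (compression)
  Rx@0 = +2552.2600 N
  Ry@0 = +855.0471 N
  Ry@6 = +1615.3129 N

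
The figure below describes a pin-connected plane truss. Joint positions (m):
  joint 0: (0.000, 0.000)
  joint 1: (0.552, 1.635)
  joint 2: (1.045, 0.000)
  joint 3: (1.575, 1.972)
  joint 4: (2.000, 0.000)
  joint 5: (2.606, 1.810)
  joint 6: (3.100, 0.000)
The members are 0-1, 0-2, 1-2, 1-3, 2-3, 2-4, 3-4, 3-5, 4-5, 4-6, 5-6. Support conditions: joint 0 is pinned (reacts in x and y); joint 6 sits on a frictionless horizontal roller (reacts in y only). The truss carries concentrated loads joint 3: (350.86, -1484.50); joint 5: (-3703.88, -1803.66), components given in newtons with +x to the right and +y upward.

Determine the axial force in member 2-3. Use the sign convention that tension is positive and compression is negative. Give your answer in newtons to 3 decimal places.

N=7 nodes, M=11 members, R=3 reactions → 2N=14, M+R=14
member 0 (0-1): L=1.7257, (cx,cy)=(0.3199,0.9475)
member 1 (0-2): L=1.0450, (cx,cy)=(1.0000,0.0000)
member 2 (1-2): L=1.7077, (cx,cy)=(0.2887,-0.9574)
member 3 (1-3): L=1.0771, (cx,cy)=(0.9498,0.3129)
member 4 (2-3): L=2.0420, (cx,cy)=(0.2596,0.9657)
member 5 (2-4): L=0.9550, (cx,cy)=(1.0000,0.0000)
member 6 (3-4): L=2.0173, (cx,cy)=(0.2107,-0.9776)
member 7 (3-5): L=1.0436, (cx,cy)=(0.9879,-0.1552)
member 8 (4-5): L=1.9088, (cx,cy)=(0.3175,0.9483)
member 9 (4-6): L=1.1000, (cx,cy)=(1.0000,0.0000)
member 10 (5-6): L=1.8762, (cx,cy)=(0.2633,-0.9647)
solve A·x = −loads:
  F[0-1] = -3121.0795 N (compression)
  F[0-2] = -2354.6610 N (compression)
  F[1-2] = +2497.0582 N (tension)
  F[1-3] = -1810.1197 N (compression)
  F[2-3] = -2475.5797 N (compression)
  F[2-4] = -991.2421 N (compression)
  F[3-4] = +2010.5116 N (tension)
  F[3-5] = -3174.6922 N (compression)
  F[4-5] = -2072.6161 N (compression)
  F[4-6] = +90.3567 N (tension)
  F[5-6] = -343.1731 N (compression)
  Rx@0 = +3353.0200 N
  Ry@0 = +2957.0959 N
  Ry@6 = +331.0641 N

-2475.580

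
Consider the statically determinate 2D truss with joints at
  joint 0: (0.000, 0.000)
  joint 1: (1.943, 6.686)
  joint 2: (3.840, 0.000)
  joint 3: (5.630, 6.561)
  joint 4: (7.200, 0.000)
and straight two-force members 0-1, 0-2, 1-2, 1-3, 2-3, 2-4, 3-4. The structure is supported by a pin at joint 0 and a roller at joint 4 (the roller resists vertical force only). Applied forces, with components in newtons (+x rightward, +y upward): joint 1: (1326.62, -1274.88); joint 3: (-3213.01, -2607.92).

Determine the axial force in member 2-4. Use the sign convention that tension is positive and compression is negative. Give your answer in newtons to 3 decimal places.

164.477

N=5 nodes, M=7 members, R=3 reactions → 2N=10, M+R=10
member 0 (0-1): L=6.9626, (cx,cy)=(0.2791,0.9603)
member 1 (0-2): L=3.8400, (cx,cy)=(1.0000,0.0000)
member 2 (1-2): L=6.9499, (cx,cy)=(0.2730,-0.9620)
member 3 (1-3): L=3.6891, (cx,cy)=(0.9994,-0.0339)
member 4 (2-3): L=6.8008, (cx,cy)=(0.2632,0.9647)
member 5 (2-4): L=3.3600, (cx,cy)=(1.0000,0.0000)
member 6 (3-4): L=6.7462, (cx,cy)=(0.2327,-0.9725)
solve A·x = −loads:
  F[0-1] = -3327.6497 N (compression)
  F[0-2] = -957.7685 N (compression)
  F[1-2] = +2096.0194 N (tension)
  F[1-3] = -2828.9814 N (compression)
  F[2-3] = -2090.1255 N (compression)
  F[2-4] = +164.4774 N (tension)
  F[3-4] = -706.7530 N (compression)
  Rx@0 = +1886.3900 N
  Ry@0 = +3195.4522 N
  Ry@4 = +687.3478 N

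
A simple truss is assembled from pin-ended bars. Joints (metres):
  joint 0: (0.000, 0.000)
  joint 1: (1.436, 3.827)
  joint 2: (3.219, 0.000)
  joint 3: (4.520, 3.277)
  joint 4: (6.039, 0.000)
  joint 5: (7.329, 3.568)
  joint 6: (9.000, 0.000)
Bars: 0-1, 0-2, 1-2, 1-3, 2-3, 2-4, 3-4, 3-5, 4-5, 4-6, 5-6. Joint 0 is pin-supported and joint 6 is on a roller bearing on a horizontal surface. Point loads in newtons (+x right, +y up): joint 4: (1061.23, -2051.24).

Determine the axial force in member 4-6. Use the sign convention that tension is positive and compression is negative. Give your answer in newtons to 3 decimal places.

N=7 nodes, M=11 members, R=3 reactions → 2N=14, M+R=14
member 0 (0-1): L=4.0875, (cx,cy)=(0.3513,0.9363)
member 1 (0-2): L=3.2190, (cx,cy)=(1.0000,0.0000)
member 2 (1-2): L=4.2220, (cx,cy)=(0.4223,-0.9064)
member 3 (1-3): L=3.1327, (cx,cy)=(0.9845,-0.1756)
member 4 (2-3): L=3.5258, (cx,cy)=(0.3690,0.9294)
member 5 (2-4): L=2.8200, (cx,cy)=(1.0000,0.0000)
member 6 (3-4): L=3.6119, (cx,cy)=(0.4205,-0.9073)
member 7 (3-5): L=2.8240, (cx,cy)=(0.9947,0.1030)
member 8 (4-5): L=3.7940, (cx,cy)=(0.3400,0.9404)
member 9 (4-6): L=2.9610, (cx,cy)=(1.0000,0.0000)
member 10 (5-6): L=3.9399, (cx,cy)=(0.4241,-0.9056)
solve A·x = −loads:
  F[0-1] = -720.8028 N (compression)
  F[0-2] = +1314.4560 N (tension)
  F[1-2] = +866.3086 N (tension)
  F[1-3] = -628.8489 N (compression)
  F[2-3] = -844.8867 N (compression)
  F[2-4] = +1992.0686 N (tension)
  F[3-4] = +608.3351 N (tension)
  F[3-5] = -1193.0246 N (compression)
  F[4-5] = +1594.3001 N (tension)
  F[4-6] = +644.6004 N (tension)
  F[5-6] = -1519.8478 N (compression)
  Rx@0 = -1061.2300 N
  Ry@0 = +674.8580 N
  Ry@6 = +1376.3820 N

644.600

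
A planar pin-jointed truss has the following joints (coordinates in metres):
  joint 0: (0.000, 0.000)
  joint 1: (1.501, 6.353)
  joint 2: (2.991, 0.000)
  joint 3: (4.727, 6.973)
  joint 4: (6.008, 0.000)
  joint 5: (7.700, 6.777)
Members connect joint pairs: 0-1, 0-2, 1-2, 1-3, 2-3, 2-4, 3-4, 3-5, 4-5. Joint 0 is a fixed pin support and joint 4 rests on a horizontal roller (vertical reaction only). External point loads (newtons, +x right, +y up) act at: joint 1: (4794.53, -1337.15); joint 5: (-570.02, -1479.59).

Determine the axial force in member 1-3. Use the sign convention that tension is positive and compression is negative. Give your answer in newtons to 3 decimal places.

N=6 nodes, M=9 members, R=3 reactions → 2N=12, M+R=12
member 0 (0-1): L=6.5279, (cx,cy)=(0.2299,0.9732)
member 1 (0-2): L=2.9910, (cx,cy)=(1.0000,0.0000)
member 2 (1-2): L=6.5254, (cx,cy)=(0.2283,-0.9736)
member 3 (1-3): L=3.2850, (cx,cy)=(0.9820,0.1887)
member 4 (2-3): L=7.1858, (cx,cy)=(0.2416,0.9704)
member 5 (2-4): L=3.0170, (cx,cy)=(1.0000,0.0000)
member 6 (3-4): L=7.0897, (cx,cy)=(0.1807,-0.9835)
member 7 (3-5): L=2.9795, (cx,cy)=(0.9978,-0.0658)
member 8 (4-5): L=6.9850, (cx,cy)=(0.2422,0.9702)
solve A·x = −loads:
  F[0-1] = +3946.2073 N (tension)
  F[0-2] = +3317.1358 N (tension)
  F[1-2] = -5822.9852 N (compression)
  F[1-3] = -2604.3470 N (compression)
  F[2-3] = +5842.2013 N (tension)
  F[2-4] = +576.1284 N (tension)
  F[3-4] = -5251.0369 N (compression)
  F[3-5] = -197.7936 N (compression)
  F[4-5] = -1538.4184 N (compression)
  Rx@0 = -4224.5100 N
  Ry@0 = -3840.4718 N
  Ry@4 = +6657.2118 N

-2604.347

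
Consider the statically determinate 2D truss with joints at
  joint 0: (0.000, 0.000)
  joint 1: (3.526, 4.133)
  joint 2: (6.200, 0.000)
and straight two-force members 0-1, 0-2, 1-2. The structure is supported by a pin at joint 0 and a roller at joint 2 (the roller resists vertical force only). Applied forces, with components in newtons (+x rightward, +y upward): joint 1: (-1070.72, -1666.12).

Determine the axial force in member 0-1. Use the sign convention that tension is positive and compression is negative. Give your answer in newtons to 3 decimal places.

-1882.767

N=3 nodes, M=3 members, R=3 reactions → 2N=6, M+R=6
member 0 (0-1): L=5.4327, (cx,cy)=(0.6490,0.7608)
member 1 (0-2): L=6.2000, (cx,cy)=(1.0000,0.0000)
member 2 (1-2): L=4.9226, (cx,cy)=(0.5432,-0.8396)
solve A·x = −loads:
  F[0-1] = -1882.7670 N (compression)
  F[0-2] = +151.2546 N (tension)
  F[1-2] = -278.4463 N (compression)
  Rx@0 = +1070.7200 N
  Ry@0 = +1432.3372 N
  Ry@2 = +233.7828 N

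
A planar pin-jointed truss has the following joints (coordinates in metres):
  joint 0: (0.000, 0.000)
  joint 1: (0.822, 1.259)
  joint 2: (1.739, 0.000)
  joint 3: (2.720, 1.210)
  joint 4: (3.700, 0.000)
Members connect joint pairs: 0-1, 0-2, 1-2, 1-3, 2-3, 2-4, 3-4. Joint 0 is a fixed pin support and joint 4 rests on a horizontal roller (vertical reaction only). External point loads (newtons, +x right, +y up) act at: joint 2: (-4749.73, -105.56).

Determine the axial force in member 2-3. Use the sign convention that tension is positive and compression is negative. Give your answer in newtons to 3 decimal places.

61.253

N=5 nodes, M=7 members, R=3 reactions → 2N=10, M+R=10
member 0 (0-1): L=1.5036, (cx,cy)=(0.5467,0.8373)
member 1 (0-2): L=1.7390, (cx,cy)=(1.0000,0.0000)
member 2 (1-2): L=1.5576, (cx,cy)=(0.5887,-0.8083)
member 3 (1-3): L=1.8986, (cx,cy)=(0.9997,-0.0258)
member 4 (2-3): L=1.5577, (cx,cy)=(0.6298,0.7768)
member 5 (2-4): L=1.9610, (cx,cy)=(1.0000,0.0000)
member 6 (3-4): L=1.5571, (cx,cy)=(0.6294,-0.7771)
solve A·x = −loads:
  F[0-1] = -66.8155 N (compression)
  F[0-2] = -4713.2024 N (compression)
  F[1-2] = +71.7291 N (tension)
  F[1-3] = -78.7840 N (compression)
  F[2-3] = +61.2527 N (tension)
  F[2-4] = +40.1826 N (tension)
  F[3-4] = -63.8444 N (compression)
  Rx@0 = +4749.7300 N
  Ry@0 = +55.9468 N
  Ry@4 = +49.6132 N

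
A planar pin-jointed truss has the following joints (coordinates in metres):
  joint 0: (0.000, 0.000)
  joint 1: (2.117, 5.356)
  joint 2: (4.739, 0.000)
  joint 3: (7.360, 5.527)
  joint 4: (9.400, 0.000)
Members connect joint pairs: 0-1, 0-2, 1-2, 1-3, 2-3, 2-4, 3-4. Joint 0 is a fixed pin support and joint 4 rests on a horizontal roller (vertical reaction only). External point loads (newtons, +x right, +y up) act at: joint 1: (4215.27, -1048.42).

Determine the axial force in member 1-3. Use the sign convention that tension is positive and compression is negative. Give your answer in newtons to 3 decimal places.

-2260.749

N=5 nodes, M=7 members, R=3 reactions → 2N=10, M+R=10
member 0 (0-1): L=5.7592, (cx,cy)=(0.3676,0.9300)
member 1 (0-2): L=4.7390, (cx,cy)=(1.0000,0.0000)
member 2 (1-2): L=5.9634, (cx,cy)=(0.4397,-0.8982)
member 3 (1-3): L=5.2458, (cx,cy)=(0.9995,0.0326)
member 4 (2-3): L=6.1170, (cx,cy)=(0.4285,0.9036)
member 5 (2-4): L=4.6610, (cx,cy)=(1.0000,0.0000)
member 6 (3-4): L=5.8915, (cx,cy)=(0.3463,-0.9381)
solve A·x = −loads:
  F[0-1] = +1709.1636 N (tension)
  F[0-2] = +3587.0061 N (tension)
  F[1-2] = -3019.1102 N (compression)
  F[1-3] = -2260.7493 N (compression)
  F[2-3] = +3001.0686 N (tension)
  F[2-4] = +973.6505 N (tension)
  F[3-4] = -2811.8751 N (compression)
  Rx@0 = -4215.2700 N
  Ry@0 = -1589.5046 N
  Ry@4 = +2637.9246 N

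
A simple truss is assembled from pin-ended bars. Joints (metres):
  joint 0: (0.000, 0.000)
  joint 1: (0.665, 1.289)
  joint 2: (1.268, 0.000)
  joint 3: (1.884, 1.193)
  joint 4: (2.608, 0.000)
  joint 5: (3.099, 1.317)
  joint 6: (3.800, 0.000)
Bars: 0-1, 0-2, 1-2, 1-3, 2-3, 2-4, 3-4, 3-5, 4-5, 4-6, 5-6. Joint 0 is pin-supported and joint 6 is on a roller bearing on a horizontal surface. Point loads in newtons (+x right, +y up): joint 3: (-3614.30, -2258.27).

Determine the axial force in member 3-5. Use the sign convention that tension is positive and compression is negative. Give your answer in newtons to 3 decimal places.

N=7 nodes, M=11 members, R=3 reactions → 2N=14, M+R=14
member 0 (0-1): L=1.4504, (cx,cy)=(0.4585,0.8887)
member 1 (0-2): L=1.2680, (cx,cy)=(1.0000,0.0000)
member 2 (1-2): L=1.4231, (cx,cy)=(0.4237,-0.9058)
member 3 (1-3): L=1.2228, (cx,cy)=(0.9969,-0.0785)
member 4 (2-3): L=1.3426, (cx,cy)=(0.4588,0.8885)
member 5 (2-4): L=1.3400, (cx,cy)=(1.0000,0.0000)
member 6 (3-4): L=1.3955, (cx,cy)=(0.5188,-0.8549)
member 7 (3-5): L=1.2213, (cx,cy)=(0.9948,0.1015)
member 8 (4-5): L=1.4055, (cx,cy)=(0.3493,0.9370)
member 9 (4-6): L=1.1920, (cx,cy)=(1.0000,0.0000)
member 10 (5-6): L=1.4919, (cx,cy)=(0.4699,-0.8827)
solve A·x = −loads:
  F[0-1] = -2558.0486 N (compression)
  F[0-2] = -2441.4735 N (compression)
  F[1-2] = +2711.6683 N (tension)
  F[1-3] = -2329.0351 N (compression)
  F[2-3] = -2764.2983 N (compression)
  F[2-4] = -24.2085 N (compression)
  F[3-4] = +19.3252 N (tension)
  F[3-5] = +14.2561 N (tension)
  F[4-5] = -17.6317 N (compression)
  F[4-6] = -8.0232 N (compression)
  F[5-6] = +17.0757 N (tension)
  Rx@0 = +3614.3000 N
  Ry@0 = +2273.3435 N
  Ry@6 = -15.0735 N

14.256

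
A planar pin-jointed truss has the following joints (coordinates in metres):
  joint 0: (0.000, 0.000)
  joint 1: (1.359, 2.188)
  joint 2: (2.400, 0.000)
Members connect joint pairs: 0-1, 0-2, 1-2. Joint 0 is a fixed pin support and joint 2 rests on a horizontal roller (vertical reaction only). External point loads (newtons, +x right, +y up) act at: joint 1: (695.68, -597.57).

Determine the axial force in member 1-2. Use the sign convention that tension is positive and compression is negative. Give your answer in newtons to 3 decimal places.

-1077.072

N=3 nodes, M=3 members, R=3 reactions → 2N=6, M+R=6
member 0 (0-1): L=2.5757, (cx,cy)=(0.5276,0.8495)
member 1 (0-2): L=2.4000, (cx,cy)=(1.0000,0.0000)
member 2 (1-2): L=2.4230, (cx,cy)=(0.4296,-0.9030)
solve A·x = −loads:
  F[0-1] = +441.4855 N (tension)
  F[0-2] = +462.7418 N (tension)
  F[1-2] = -1077.0725 N (compression)
  Rx@0 = -695.6800 N
  Ry@0 = -375.0323 N
  Ry@2 = +972.6023 N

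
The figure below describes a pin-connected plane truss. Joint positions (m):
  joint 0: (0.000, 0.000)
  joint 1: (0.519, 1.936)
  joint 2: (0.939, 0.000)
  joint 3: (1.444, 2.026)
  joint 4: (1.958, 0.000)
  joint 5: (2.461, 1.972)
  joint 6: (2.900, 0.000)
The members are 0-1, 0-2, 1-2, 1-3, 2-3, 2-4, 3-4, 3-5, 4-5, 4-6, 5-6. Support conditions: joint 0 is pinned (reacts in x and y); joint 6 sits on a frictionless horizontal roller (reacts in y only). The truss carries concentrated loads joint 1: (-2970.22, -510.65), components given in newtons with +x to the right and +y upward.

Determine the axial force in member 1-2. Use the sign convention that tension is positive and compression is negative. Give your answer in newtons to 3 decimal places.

2122.294

N=7 nodes, M=11 members, R=3 reactions → 2N=14, M+R=14
member 0 (0-1): L=2.0044, (cx,cy)=(0.2589,0.9659)
member 1 (0-2): L=0.9390, (cx,cy)=(1.0000,0.0000)
member 2 (1-2): L=1.9810, (cx,cy)=(0.2120,-0.9773)
member 3 (1-3): L=0.9294, (cx,cy)=(0.9953,0.0968)
member 4 (2-3): L=2.0880, (cx,cy)=(0.2419,0.9703)
member 5 (2-4): L=1.0190, (cx,cy)=(1.0000,0.0000)
member 6 (3-4): L=2.0902, (cx,cy)=(0.2459,-0.9693)
member 7 (3-5): L=1.0184, (cx,cy)=(0.9986,-0.0530)
member 8 (4-5): L=2.0351, (cx,cy)=(0.2472,0.9690)
member 9 (4-6): L=0.9420, (cx,cy)=(1.0000,0.0000)
member 10 (5-6): L=2.0203, (cx,cy)=(0.2173,-0.9761)
solve A·x = −loads:
  F[0-1] = -2486.9579 N (compression)
  F[0-2] = -2326.2581 N (compression)
  F[1-2] = +2122.2943 N (tension)
  F[1-3] = +1885.1698 N (tension)
  F[2-3] = -2137.5089 N (compression)
  F[2-4] = -1359.3328 N (compression)
  F[3-4] = +1902.5783 N (tension)
  F[3-5] = +892.7231 N (tension)
  F[4-5] = -1903.2008 N (compression)
  F[4-6] = -421.0769 N (compression)
  F[5-6] = +1937.7918 N (tension)
  Rx@0 = +2970.2200 N
  Ry@0 = +2402.1392 N
  Ry@6 = -1891.4892 N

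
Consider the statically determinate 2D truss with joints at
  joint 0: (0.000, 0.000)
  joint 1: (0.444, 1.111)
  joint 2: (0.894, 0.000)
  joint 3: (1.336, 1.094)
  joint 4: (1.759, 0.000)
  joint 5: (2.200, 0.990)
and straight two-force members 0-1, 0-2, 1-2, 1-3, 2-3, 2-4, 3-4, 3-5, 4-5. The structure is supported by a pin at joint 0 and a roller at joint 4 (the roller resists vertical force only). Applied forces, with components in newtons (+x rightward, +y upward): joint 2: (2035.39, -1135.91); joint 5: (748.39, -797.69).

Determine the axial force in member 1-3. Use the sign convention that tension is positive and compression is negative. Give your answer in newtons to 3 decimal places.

50.780

N=6 nodes, M=9 members, R=3 reactions → 2N=12, M+R=12
member 0 (0-1): L=1.1964, (cx,cy)=(0.3711,0.9286)
member 1 (0-2): L=0.8940, (cx,cy)=(1.0000,0.0000)
member 2 (1-2): L=1.1987, (cx,cy)=(0.3754,-0.9269)
member 3 (1-3): L=0.8922, (cx,cy)=(0.9998,-0.0191)
member 4 (2-3): L=1.1799, (cx,cy)=(0.3746,0.9272)
member 5 (2-4): L=0.8650, (cx,cy)=(1.0000,0.0000)
member 6 (3-4): L=1.1729, (cx,cy)=(0.3606,-0.9327)
member 7 (3-5): L=0.8702, (cx,cy)=(0.9928,-0.1195)
member 8 (4-5): L=1.0838, (cx,cy)=(0.4069,0.9135)
solve A·x = −loads:
  F[0-1] = +67.4211 N (tension)
  F[0-2] = +2758.7598 N (tension)
  F[1-2] = -68.5913 N (compression)
  F[1-3] = +50.7795 N (tension)
  F[2-3] = +1293.6836 N (tension)
  F[2-4] = +213.0017 N (tension)
  F[3-4] = -1420.1796 N (compression)
  F[3-5] = +1055.1170 N (tension)
  F[4-5] = -735.2144 N (compression)
  Rx@0 = -2783.7800 N
  Ry@0 = -62.6067 N
  Ry@4 = +1996.2067 N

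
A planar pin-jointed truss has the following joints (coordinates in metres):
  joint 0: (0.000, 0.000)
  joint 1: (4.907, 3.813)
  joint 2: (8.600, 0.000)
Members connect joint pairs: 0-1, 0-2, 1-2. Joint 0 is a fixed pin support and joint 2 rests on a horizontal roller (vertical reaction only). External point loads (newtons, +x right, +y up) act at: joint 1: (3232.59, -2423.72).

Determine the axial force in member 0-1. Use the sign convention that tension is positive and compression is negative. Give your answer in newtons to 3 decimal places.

N=3 nodes, M=3 members, R=3 reactions → 2N=6, M+R=6
member 0 (0-1): L=6.2143, (cx,cy)=(0.7896,0.6136)
member 1 (0-2): L=8.6000, (cx,cy)=(1.0000,0.0000)
member 2 (1-2): L=5.3082, (cx,cy)=(0.6957,-0.7183)
solve A·x = −loads:
  F[0-1] = +639.6022 N (tension)
  F[0-2] = +2727.5413 N (tension)
  F[1-2] = -3920.4966 N (compression)
  Rx@0 = -3232.5900 N
  Ry@0 = -392.4497 N
  Ry@2 = +2816.1697 N

639.602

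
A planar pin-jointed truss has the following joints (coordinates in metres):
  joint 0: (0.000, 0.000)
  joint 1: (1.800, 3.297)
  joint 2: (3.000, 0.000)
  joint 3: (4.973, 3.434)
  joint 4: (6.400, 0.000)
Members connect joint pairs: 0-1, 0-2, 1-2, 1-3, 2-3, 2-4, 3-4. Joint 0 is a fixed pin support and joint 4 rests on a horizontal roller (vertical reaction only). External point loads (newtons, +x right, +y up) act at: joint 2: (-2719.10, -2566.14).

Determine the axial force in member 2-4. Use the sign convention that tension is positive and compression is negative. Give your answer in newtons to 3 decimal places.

N=5 nodes, M=7 members, R=3 reactions → 2N=10, M+R=10
member 0 (0-1): L=3.7564, (cx,cy)=(0.4792,0.8777)
member 1 (0-2): L=3.0000, (cx,cy)=(1.0000,0.0000)
member 2 (1-2): L=3.5086, (cx,cy)=(0.3420,-0.9397)
member 3 (1-3): L=3.1760, (cx,cy)=(0.9991,0.0431)
member 4 (2-3): L=3.9604, (cx,cy)=(0.4982,0.8671)
member 5 (2-4): L=3.4000, (cx,cy)=(1.0000,0.0000)
member 6 (3-4): L=3.7187, (cx,cy)=(0.3837,-0.9234)
solve A·x = −loads:
  F[0-1] = -1553.1989 N (compression)
  F[0-2] = -1974.8260 N (compression)
  F[1-2] = +1394.6372 N (tension)
  F[1-3] = -1222.4024 N (compression)
  F[2-3] = +1448.0961 N (tension)
  F[2-4] = +499.8565 N (tension)
  F[3-4] = -1302.6021 N (compression)
  Rx@0 = +2719.1000 N
  Ry@0 = +1363.2619 N
  Ry@4 = +1202.8781 N

499.856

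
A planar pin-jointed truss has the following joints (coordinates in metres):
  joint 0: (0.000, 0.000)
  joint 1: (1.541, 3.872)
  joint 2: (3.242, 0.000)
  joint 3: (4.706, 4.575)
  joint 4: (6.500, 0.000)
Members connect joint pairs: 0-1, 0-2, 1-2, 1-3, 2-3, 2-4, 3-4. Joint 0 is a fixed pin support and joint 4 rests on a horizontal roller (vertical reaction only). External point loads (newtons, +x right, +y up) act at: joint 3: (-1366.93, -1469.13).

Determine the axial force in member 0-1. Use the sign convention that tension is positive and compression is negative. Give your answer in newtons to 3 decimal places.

-1471.917

N=5 nodes, M=7 members, R=3 reactions → 2N=10, M+R=10
member 0 (0-1): L=4.1674, (cx,cy)=(0.3698,0.9291)
member 1 (0-2): L=3.2420, (cx,cy)=(1.0000,0.0000)
member 2 (1-2): L=4.2292, (cx,cy)=(0.4022,-0.9155)
member 3 (1-3): L=3.2421, (cx,cy)=(0.9762,0.2168)
member 4 (2-3): L=4.8035, (cx,cy)=(0.3048,0.9524)
member 5 (2-4): L=3.2580, (cx,cy)=(1.0000,0.0000)
member 6 (3-4): L=4.9142, (cx,cy)=(0.3651,-0.9310)
solve A·x = −loads:
  F[0-1] = -1471.9167 N (compression)
  F[0-2] = -822.6496 N (compression)
  F[1-2] = +1240.6332 N (tension)
  F[1-3] = -1068.6981 N (compression)
  F[2-3] = -1192.5987 N (compression)
  F[2-4] = +39.8177 N (tension)
  F[3-4] = -109.0695 N (compression)
  Rx@0 = +1366.9300 N
  Ry@0 = +1367.5883 N
  Ry@4 = +101.5417 N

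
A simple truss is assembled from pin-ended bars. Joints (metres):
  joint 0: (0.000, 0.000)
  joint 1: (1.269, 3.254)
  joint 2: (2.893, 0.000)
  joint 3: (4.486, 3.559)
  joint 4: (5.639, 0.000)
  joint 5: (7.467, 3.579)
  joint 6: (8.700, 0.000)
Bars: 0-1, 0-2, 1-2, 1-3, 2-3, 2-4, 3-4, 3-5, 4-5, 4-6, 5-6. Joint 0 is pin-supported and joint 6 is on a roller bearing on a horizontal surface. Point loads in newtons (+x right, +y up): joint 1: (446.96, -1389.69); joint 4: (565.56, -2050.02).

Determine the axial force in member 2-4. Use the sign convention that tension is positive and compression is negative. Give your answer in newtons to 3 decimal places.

N=7 nodes, M=11 members, R=3 reactions → 2N=14, M+R=14
member 0 (0-1): L=3.4927, (cx,cy)=(0.3633,0.9317)
member 1 (0-2): L=2.8930, (cx,cy)=(1.0000,0.0000)
member 2 (1-2): L=3.6367, (cx,cy)=(0.4466,-0.8948)
member 3 (1-3): L=3.2314, (cx,cy)=(0.9955,0.0944)
member 4 (2-3): L=3.8992, (cx,cy)=(0.4085,0.9127)
member 5 (2-4): L=2.7460, (cx,cy)=(1.0000,0.0000)
member 6 (3-4): L=3.7411, (cx,cy)=(0.3082,-0.9513)
member 7 (3-5): L=2.9811, (cx,cy)=(1.0000,0.0067)
member 8 (4-5): L=4.0188, (cx,cy)=(0.4549,0.8906)
member 9 (4-6): L=3.0610, (cx,cy)=(1.0000,0.0000)
member 10 (5-6): L=3.7854, (cx,cy)=(0.3257,-0.9455)
solve A·x = −loads:
  F[0-1] = -1868.8042 N (compression)
  F[0-2] = +1691.5133 N (tension)
  F[1-2] = +261.0735 N (tension)
  F[1-3] = -1248.1085 N (compression)
  F[2-3] = -255.9297 N (compression)
  F[2-4] = +1912.6542 N (tension)
  F[3-4] = +359.1005 N (tension)
  F[3-5] = -1457.8009 N (compression)
  F[4-5] = +1918.3380 N (tension)
  F[4-6] = +585.1907 N (tension)
  F[5-6] = -1796.5955 N (compression)
  Rx@0 = -1012.5200 N
  Ry@0 = +1741.0908 N
  Ry@6 = +1698.6192 N

1912.654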